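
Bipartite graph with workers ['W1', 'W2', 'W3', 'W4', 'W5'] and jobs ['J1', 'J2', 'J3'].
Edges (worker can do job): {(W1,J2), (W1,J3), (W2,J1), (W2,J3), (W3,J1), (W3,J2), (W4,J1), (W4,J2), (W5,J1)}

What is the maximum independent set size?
Maximum independent set = 5

By König's theorem:
- Min vertex cover = Max matching = 3
- Max independent set = Total vertices - Min vertex cover
- Max independent set = 8 - 3 = 5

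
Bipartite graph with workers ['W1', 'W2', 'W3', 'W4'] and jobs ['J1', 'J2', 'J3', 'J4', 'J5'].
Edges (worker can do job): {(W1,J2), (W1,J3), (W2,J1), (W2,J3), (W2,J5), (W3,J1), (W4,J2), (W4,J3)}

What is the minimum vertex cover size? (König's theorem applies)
Minimum vertex cover size = 4

By König's theorem: in bipartite graphs,
min vertex cover = max matching = 4

Maximum matching has size 4, so minimum vertex cover also has size 4.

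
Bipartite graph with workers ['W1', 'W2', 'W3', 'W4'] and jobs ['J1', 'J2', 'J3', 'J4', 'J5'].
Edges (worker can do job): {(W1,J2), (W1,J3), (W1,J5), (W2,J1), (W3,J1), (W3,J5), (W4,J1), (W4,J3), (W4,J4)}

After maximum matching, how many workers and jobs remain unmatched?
Unmatched: 0 workers, 1 jobs

Maximum matching size: 4
Workers: 4 total, 4 matched, 0 unmatched
Jobs: 5 total, 4 matched, 1 unmatched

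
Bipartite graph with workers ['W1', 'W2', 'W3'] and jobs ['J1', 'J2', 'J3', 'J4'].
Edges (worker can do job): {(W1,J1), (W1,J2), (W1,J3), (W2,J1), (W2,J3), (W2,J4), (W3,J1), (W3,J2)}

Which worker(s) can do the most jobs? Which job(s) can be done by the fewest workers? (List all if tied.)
Most versatile: W1, W2 (3 jobs); Least covered: J4 (1 workers)

Worker degrees (jobs they can do): W1:3, W2:3, W3:2
Job degrees (workers who can do it): J1:3, J2:2, J3:2, J4:1

Maximum worker degree is 3, achieved by: W1, W2
Minimum job degree is 1, achieved by: J4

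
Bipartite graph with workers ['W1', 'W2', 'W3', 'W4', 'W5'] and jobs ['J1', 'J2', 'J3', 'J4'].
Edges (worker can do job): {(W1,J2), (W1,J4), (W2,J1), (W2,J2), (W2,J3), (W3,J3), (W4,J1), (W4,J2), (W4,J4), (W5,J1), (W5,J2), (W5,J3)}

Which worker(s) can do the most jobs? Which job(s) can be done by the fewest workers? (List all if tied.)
Most versatile: W2, W4, W5 (3 jobs); Least covered: J4 (2 workers)

Worker degrees (jobs they can do): W1:2, W2:3, W3:1, W4:3, W5:3
Job degrees (workers who can do it): J1:3, J2:4, J3:3, J4:2

Maximum worker degree is 3, achieved by: W2, W4, W5
Minimum job degree is 2, achieved by: J4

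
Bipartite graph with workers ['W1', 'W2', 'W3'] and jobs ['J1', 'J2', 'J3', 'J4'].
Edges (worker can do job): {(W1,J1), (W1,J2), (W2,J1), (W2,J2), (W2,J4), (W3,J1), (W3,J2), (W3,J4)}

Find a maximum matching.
Matching: {(W1,J2), (W2,J4), (W3,J1)}

Maximum matching (size 3):
  W1 → J2
  W2 → J4
  W3 → J1

Each worker is assigned to at most one job, and each job to at most one worker.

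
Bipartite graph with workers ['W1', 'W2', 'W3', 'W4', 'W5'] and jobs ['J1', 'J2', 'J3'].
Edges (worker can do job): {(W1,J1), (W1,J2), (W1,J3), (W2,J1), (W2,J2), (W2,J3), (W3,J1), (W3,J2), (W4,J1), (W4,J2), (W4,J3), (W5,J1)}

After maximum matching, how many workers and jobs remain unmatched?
Unmatched: 2 workers, 0 jobs

Maximum matching size: 3
Workers: 5 total, 3 matched, 2 unmatched
Jobs: 3 total, 3 matched, 0 unmatched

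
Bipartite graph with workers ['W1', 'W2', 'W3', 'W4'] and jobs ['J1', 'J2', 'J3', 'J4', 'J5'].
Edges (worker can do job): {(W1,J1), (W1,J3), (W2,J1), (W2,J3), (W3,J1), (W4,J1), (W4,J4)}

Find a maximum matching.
Matching: {(W1,J3), (W3,J1), (W4,J4)}

Maximum matching (size 3):
  W1 → J3
  W3 → J1
  W4 → J4

Each worker is assigned to at most one job, and each job to at most one worker.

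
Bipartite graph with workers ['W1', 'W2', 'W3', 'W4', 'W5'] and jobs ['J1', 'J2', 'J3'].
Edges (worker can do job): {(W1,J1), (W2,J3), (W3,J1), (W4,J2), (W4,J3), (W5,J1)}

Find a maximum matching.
Matching: {(W2,J3), (W3,J1), (W4,J2)}

Maximum matching (size 3):
  W2 → J3
  W3 → J1
  W4 → J2

Each worker is assigned to at most one job, and each job to at most one worker.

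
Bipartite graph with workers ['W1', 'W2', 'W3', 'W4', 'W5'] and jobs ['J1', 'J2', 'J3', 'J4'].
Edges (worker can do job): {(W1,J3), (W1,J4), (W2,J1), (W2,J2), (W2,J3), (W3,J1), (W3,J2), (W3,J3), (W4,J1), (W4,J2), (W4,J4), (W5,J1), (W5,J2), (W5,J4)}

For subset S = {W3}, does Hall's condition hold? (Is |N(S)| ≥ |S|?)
Yes: |N(S)| = 3, |S| = 1

Subset S = {W3}
Neighbors N(S) = {J1, J2, J3}

|N(S)| = 3, |S| = 1
Hall's condition: |N(S)| ≥ |S| is satisfied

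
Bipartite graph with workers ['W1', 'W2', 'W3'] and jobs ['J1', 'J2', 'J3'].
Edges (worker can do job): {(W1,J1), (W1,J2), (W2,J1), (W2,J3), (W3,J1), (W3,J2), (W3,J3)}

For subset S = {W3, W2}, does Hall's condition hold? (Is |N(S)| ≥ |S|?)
Yes: |N(S)| = 3, |S| = 2

Subset S = {W3, W2}
Neighbors N(S) = {J1, J2, J3}

|N(S)| = 3, |S| = 2
Hall's condition: |N(S)| ≥ |S| is satisfied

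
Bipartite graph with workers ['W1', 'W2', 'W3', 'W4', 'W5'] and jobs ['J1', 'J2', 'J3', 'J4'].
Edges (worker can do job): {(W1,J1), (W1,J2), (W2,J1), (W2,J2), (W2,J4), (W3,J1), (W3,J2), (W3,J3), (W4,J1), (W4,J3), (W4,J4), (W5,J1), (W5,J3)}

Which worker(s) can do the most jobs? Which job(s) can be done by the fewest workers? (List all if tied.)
Most versatile: W2, W3, W4 (3 jobs); Least covered: J4 (2 workers)

Worker degrees (jobs they can do): W1:2, W2:3, W3:3, W4:3, W5:2
Job degrees (workers who can do it): J1:5, J2:3, J3:3, J4:2

Maximum worker degree is 3, achieved by: W2, W3, W4
Minimum job degree is 2, achieved by: J4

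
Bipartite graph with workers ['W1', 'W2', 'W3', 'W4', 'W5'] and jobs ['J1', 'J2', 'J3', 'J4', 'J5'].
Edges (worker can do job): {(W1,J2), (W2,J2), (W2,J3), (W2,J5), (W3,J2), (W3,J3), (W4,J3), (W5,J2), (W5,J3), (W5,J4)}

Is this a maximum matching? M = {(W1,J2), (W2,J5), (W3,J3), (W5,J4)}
Yes, size 4 is maximum

Proposed matching has size 4.
Maximum matching size for this graph: 4.

This is a maximum matching.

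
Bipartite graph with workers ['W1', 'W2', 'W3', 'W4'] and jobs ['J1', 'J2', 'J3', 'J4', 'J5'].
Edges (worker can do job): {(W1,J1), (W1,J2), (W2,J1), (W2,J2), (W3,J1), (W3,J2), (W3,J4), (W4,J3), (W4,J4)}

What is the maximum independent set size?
Maximum independent set = 5

By König's theorem:
- Min vertex cover = Max matching = 4
- Max independent set = Total vertices - Min vertex cover
- Max independent set = 9 - 4 = 5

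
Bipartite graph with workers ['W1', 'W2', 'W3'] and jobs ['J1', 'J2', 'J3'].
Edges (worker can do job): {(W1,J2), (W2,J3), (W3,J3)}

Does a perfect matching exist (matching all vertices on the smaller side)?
No, maximum matching has size 2 < 3

Maximum matching has size 2, need 3 for perfect matching.
Unmatched workers: ['W2']
Unmatched jobs: ['J1']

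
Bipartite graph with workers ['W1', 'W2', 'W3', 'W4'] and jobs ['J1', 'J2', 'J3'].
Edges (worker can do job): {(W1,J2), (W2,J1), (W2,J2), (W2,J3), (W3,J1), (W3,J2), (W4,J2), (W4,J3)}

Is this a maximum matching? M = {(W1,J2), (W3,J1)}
No, size 2 is not maximum

Proposed matching has size 2.
Maximum matching size for this graph: 3.

This is NOT maximum - can be improved to size 3.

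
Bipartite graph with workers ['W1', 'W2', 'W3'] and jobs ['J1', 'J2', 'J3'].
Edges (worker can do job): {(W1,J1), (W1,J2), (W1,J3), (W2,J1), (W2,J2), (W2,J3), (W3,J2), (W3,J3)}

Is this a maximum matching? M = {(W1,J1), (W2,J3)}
No, size 2 is not maximum

Proposed matching has size 2.
Maximum matching size for this graph: 3.

This is NOT maximum - can be improved to size 3.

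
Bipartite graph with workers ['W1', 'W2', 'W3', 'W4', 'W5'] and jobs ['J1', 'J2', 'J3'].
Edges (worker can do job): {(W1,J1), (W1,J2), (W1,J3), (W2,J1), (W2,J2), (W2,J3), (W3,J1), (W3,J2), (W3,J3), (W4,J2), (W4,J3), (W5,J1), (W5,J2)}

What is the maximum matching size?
Maximum matching size = 3

Maximum matching: {(W3,J3), (W4,J2), (W5,J1)}
Size: 3

This assigns 3 workers to 3 distinct jobs.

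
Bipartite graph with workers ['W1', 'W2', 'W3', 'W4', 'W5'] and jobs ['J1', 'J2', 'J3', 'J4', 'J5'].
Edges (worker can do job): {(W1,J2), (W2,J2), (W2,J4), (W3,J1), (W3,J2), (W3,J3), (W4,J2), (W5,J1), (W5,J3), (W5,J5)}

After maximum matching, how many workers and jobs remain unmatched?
Unmatched: 1 workers, 1 jobs

Maximum matching size: 4
Workers: 5 total, 4 matched, 1 unmatched
Jobs: 5 total, 4 matched, 1 unmatched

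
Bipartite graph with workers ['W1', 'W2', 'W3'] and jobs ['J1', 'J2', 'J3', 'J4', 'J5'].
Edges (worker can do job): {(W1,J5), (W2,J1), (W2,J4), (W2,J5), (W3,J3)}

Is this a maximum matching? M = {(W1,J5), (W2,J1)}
No, size 2 is not maximum

Proposed matching has size 2.
Maximum matching size for this graph: 3.

This is NOT maximum - can be improved to size 3.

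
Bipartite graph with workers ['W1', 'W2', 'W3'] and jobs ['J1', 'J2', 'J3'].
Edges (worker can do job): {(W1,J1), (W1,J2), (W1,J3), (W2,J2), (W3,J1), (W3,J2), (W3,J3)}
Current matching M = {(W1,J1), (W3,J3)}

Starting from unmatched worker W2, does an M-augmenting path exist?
Yes: W2 → J2

An M-augmenting path alternates non-matching / matching edges, starting and ending at unmatched vertices.
Path: W2 → J2
(J2 is unmatched in M, so the path is augmenting.)
Flipping edges along this path would increase |M| from 2 to 3.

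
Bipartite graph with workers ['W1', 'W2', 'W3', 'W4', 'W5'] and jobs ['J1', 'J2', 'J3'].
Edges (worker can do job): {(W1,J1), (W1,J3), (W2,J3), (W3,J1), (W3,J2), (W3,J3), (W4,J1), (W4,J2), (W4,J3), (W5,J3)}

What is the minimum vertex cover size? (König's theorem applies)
Minimum vertex cover size = 3

By König's theorem: in bipartite graphs,
min vertex cover = max matching = 3

Maximum matching has size 3, so minimum vertex cover also has size 3.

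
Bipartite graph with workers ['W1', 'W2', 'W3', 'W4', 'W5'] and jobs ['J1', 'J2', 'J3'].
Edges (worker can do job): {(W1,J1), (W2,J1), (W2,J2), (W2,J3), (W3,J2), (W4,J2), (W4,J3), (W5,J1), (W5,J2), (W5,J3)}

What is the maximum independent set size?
Maximum independent set = 5

By König's theorem:
- Min vertex cover = Max matching = 3
- Max independent set = Total vertices - Min vertex cover
- Max independent set = 8 - 3 = 5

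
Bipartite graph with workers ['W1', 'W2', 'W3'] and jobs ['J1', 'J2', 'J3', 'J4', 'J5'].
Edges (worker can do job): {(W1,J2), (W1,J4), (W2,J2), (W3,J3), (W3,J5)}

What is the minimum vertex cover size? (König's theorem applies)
Minimum vertex cover size = 3

By König's theorem: in bipartite graphs,
min vertex cover = max matching = 3

Maximum matching has size 3, so minimum vertex cover also has size 3.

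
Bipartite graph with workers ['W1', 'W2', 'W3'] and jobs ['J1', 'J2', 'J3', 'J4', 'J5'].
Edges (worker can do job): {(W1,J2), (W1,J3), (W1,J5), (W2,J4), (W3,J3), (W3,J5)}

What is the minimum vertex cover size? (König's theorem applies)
Minimum vertex cover size = 3

By König's theorem: in bipartite graphs,
min vertex cover = max matching = 3

Maximum matching has size 3, so minimum vertex cover also has size 3.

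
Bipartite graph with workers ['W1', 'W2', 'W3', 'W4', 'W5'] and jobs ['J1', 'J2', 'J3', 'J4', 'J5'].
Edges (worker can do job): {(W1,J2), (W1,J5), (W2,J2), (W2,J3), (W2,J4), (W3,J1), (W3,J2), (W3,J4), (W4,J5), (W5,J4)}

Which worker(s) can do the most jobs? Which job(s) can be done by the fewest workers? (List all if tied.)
Most versatile: W2, W3 (3 jobs); Least covered: J1, J3 (1 workers)

Worker degrees (jobs they can do): W1:2, W2:3, W3:3, W4:1, W5:1
Job degrees (workers who can do it): J1:1, J2:3, J3:1, J4:3, J5:2

Maximum worker degree is 3, achieved by: W2, W3
Minimum job degree is 1, achieved by: J1, J3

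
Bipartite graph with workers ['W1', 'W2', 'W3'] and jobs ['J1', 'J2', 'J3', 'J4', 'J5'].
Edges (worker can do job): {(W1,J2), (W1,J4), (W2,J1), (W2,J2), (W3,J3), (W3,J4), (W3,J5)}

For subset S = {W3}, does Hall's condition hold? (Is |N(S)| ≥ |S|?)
Yes: |N(S)| = 3, |S| = 1

Subset S = {W3}
Neighbors N(S) = {J3, J4, J5}

|N(S)| = 3, |S| = 1
Hall's condition: |N(S)| ≥ |S| is satisfied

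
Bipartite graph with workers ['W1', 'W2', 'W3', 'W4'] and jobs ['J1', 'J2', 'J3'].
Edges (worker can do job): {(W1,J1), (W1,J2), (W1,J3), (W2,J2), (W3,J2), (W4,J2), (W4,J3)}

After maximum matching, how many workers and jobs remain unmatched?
Unmatched: 1 workers, 0 jobs

Maximum matching size: 3
Workers: 4 total, 3 matched, 1 unmatched
Jobs: 3 total, 3 matched, 0 unmatched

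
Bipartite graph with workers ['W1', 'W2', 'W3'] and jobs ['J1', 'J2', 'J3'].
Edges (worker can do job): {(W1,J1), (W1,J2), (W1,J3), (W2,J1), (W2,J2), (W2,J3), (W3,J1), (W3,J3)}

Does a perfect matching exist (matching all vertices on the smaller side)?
Yes, perfect matching exists (size 3)

Perfect matching: {(W1,J2), (W2,J3), (W3,J1)}
All 3 vertices on the smaller side are matched.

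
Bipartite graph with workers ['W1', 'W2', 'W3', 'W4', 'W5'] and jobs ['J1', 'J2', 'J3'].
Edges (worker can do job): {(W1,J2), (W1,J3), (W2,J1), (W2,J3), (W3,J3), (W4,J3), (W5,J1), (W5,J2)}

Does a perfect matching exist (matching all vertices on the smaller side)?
Yes, perfect matching exists (size 3)

Perfect matching: {(W1,J2), (W3,J3), (W5,J1)}
All 3 vertices on the smaller side are matched.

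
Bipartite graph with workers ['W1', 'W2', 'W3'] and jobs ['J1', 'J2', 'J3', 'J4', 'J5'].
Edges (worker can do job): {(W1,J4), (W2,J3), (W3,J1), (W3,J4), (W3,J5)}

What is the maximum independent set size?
Maximum independent set = 5

By König's theorem:
- Min vertex cover = Max matching = 3
- Max independent set = Total vertices - Min vertex cover
- Max independent set = 8 - 3 = 5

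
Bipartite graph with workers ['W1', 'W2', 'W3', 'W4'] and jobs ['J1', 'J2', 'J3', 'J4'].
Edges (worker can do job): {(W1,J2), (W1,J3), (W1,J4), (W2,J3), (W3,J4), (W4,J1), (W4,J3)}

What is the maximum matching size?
Maximum matching size = 4

Maximum matching: {(W1,J2), (W2,J3), (W3,J4), (W4,J1)}
Size: 4

This assigns 4 workers to 4 distinct jobs.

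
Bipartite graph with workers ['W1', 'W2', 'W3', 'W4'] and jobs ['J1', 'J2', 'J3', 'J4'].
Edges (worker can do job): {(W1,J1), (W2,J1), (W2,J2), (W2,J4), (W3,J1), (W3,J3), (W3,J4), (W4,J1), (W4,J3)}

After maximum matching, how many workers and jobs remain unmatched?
Unmatched: 0 workers, 0 jobs

Maximum matching size: 4
Workers: 4 total, 4 matched, 0 unmatched
Jobs: 4 total, 4 matched, 0 unmatched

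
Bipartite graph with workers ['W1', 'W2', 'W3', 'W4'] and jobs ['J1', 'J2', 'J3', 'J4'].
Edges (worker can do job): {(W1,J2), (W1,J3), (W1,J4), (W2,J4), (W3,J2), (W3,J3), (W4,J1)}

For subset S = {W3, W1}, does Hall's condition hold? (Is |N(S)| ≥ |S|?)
Yes: |N(S)| = 3, |S| = 2

Subset S = {W3, W1}
Neighbors N(S) = {J2, J3, J4}

|N(S)| = 3, |S| = 2
Hall's condition: |N(S)| ≥ |S| is satisfied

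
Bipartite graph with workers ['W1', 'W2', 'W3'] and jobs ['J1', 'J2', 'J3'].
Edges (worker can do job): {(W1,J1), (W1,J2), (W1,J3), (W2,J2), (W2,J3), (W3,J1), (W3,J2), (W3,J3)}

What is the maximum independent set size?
Maximum independent set = 3

By König's theorem:
- Min vertex cover = Max matching = 3
- Max independent set = Total vertices - Min vertex cover
- Max independent set = 6 - 3 = 3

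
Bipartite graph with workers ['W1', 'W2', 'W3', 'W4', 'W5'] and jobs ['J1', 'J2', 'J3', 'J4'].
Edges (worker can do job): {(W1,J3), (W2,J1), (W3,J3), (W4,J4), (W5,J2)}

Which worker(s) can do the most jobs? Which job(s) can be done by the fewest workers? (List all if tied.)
Most versatile: W1, W2, W3, W4, W5 (1 jobs); Least covered: J1, J2, J4 (1 workers)

Worker degrees (jobs they can do): W1:1, W2:1, W3:1, W4:1, W5:1
Job degrees (workers who can do it): J1:1, J2:1, J3:2, J4:1

Maximum worker degree is 1, achieved by: W1, W2, W3, W4, W5
Minimum job degree is 1, achieved by: J1, J2, J4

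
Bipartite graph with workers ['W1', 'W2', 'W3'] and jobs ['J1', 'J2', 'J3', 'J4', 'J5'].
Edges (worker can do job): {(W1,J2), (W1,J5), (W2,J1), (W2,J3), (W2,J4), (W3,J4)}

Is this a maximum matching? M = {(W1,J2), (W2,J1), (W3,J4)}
Yes, size 3 is maximum

Proposed matching has size 3.
Maximum matching size for this graph: 3.

This is a maximum matching.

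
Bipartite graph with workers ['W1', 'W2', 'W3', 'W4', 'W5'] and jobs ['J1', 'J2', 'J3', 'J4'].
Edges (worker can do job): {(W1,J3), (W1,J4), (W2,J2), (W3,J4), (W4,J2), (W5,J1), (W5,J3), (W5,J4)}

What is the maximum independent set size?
Maximum independent set = 5

By König's theorem:
- Min vertex cover = Max matching = 4
- Max independent set = Total vertices - Min vertex cover
- Max independent set = 9 - 4 = 5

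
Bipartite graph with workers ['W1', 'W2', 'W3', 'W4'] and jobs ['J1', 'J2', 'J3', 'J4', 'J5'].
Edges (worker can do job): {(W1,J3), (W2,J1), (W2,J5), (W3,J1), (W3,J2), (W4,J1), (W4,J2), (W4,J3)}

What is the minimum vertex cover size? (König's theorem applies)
Minimum vertex cover size = 4

By König's theorem: in bipartite graphs,
min vertex cover = max matching = 4

Maximum matching has size 4, so minimum vertex cover also has size 4.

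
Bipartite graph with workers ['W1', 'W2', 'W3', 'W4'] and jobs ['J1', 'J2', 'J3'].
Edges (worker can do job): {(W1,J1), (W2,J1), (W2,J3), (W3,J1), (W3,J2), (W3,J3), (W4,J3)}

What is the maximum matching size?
Maximum matching size = 3

Maximum matching: {(W1,J1), (W3,J2), (W4,J3)}
Size: 3

This assigns 3 workers to 3 distinct jobs.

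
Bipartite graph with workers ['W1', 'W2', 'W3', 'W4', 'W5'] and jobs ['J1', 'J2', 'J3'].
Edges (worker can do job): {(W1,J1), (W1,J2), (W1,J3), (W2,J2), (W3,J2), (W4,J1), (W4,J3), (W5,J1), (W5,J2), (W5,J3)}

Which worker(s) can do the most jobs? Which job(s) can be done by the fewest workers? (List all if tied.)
Most versatile: W1, W5 (3 jobs); Least covered: J1, J3 (3 workers)

Worker degrees (jobs they can do): W1:3, W2:1, W3:1, W4:2, W5:3
Job degrees (workers who can do it): J1:3, J2:4, J3:3

Maximum worker degree is 3, achieved by: W1, W5
Minimum job degree is 3, achieved by: J1, J3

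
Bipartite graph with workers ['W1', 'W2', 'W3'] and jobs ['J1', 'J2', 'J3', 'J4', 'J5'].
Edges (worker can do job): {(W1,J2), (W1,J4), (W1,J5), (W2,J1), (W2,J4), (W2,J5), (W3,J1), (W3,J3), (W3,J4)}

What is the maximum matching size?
Maximum matching size = 3

Maximum matching: {(W1,J5), (W2,J4), (W3,J1)}
Size: 3

This assigns 3 workers to 3 distinct jobs.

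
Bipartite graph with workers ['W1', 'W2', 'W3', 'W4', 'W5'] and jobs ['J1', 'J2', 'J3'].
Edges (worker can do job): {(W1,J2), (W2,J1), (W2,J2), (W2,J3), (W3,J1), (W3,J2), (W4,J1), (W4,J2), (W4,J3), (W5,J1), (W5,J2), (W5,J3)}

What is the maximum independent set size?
Maximum independent set = 5

By König's theorem:
- Min vertex cover = Max matching = 3
- Max independent set = Total vertices - Min vertex cover
- Max independent set = 8 - 3 = 5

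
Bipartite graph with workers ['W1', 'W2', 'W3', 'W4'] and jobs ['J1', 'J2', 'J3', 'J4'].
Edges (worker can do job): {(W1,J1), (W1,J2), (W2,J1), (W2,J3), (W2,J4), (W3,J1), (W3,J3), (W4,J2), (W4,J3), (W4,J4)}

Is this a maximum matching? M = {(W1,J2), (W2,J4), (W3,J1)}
No, size 3 is not maximum

Proposed matching has size 3.
Maximum matching size for this graph: 4.

This is NOT maximum - can be improved to size 4.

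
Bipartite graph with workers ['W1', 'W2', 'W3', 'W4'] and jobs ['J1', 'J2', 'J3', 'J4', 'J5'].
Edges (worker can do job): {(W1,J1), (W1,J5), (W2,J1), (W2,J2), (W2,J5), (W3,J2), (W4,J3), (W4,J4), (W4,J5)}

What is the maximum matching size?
Maximum matching size = 4

Maximum matching: {(W1,J1), (W2,J5), (W3,J2), (W4,J4)}
Size: 4

This assigns 4 workers to 4 distinct jobs.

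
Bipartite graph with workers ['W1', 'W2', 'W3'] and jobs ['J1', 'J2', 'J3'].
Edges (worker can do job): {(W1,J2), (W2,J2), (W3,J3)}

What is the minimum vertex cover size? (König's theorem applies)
Minimum vertex cover size = 2

By König's theorem: in bipartite graphs,
min vertex cover = max matching = 2

Maximum matching has size 2, so minimum vertex cover also has size 2.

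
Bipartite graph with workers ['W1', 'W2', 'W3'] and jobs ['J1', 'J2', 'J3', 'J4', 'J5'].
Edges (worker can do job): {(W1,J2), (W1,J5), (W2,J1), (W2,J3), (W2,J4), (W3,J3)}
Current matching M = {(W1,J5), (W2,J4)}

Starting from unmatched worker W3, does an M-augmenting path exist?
Yes: W3 → J3

An M-augmenting path alternates non-matching / matching edges, starting and ending at unmatched vertices.
Path: W3 → J3
(J3 is unmatched in M, so the path is augmenting.)
Flipping edges along this path would increase |M| from 2 to 3.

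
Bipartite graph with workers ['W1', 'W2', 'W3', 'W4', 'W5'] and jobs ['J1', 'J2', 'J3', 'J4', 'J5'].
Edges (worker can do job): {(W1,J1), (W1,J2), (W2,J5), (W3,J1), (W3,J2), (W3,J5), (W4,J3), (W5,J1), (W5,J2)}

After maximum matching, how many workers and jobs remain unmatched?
Unmatched: 1 workers, 1 jobs

Maximum matching size: 4
Workers: 5 total, 4 matched, 1 unmatched
Jobs: 5 total, 4 matched, 1 unmatched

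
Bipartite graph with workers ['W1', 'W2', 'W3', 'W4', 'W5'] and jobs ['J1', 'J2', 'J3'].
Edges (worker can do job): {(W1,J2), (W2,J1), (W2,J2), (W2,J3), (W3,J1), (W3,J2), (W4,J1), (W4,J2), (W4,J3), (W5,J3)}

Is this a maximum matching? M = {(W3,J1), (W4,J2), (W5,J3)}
Yes, size 3 is maximum

Proposed matching has size 3.
Maximum matching size for this graph: 3.

This is a maximum matching.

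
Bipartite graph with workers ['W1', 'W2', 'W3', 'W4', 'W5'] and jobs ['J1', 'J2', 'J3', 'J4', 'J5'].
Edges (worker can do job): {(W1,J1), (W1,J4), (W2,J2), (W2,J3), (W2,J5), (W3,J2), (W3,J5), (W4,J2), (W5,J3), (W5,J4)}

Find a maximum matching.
Matching: {(W1,J1), (W2,J3), (W3,J5), (W4,J2), (W5,J4)}

Maximum matching (size 5):
  W1 → J1
  W2 → J3
  W3 → J5
  W4 → J2
  W5 → J4

Each worker is assigned to at most one job, and each job to at most one worker.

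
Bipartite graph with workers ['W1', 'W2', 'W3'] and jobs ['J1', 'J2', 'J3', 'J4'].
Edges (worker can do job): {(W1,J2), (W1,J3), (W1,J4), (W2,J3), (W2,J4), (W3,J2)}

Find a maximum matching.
Matching: {(W1,J3), (W2,J4), (W3,J2)}

Maximum matching (size 3):
  W1 → J3
  W2 → J4
  W3 → J2

Each worker is assigned to at most one job, and each job to at most one worker.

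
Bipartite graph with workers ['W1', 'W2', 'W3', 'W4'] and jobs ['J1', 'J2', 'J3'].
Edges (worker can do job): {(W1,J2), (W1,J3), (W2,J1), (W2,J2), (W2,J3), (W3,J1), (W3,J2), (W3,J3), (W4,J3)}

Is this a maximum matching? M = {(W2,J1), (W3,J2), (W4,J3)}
Yes, size 3 is maximum

Proposed matching has size 3.
Maximum matching size for this graph: 3.

This is a maximum matching.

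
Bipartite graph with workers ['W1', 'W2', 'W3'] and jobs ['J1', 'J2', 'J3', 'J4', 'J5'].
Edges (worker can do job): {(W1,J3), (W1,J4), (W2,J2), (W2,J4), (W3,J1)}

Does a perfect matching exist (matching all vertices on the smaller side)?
Yes, perfect matching exists (size 3)

Perfect matching: {(W1,J4), (W2,J2), (W3,J1)}
All 3 vertices on the smaller side are matched.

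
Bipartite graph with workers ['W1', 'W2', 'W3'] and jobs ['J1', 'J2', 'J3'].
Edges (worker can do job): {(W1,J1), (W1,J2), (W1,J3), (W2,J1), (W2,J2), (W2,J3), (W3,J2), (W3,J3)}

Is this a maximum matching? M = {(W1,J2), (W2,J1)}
No, size 2 is not maximum

Proposed matching has size 2.
Maximum matching size for this graph: 3.

This is NOT maximum - can be improved to size 3.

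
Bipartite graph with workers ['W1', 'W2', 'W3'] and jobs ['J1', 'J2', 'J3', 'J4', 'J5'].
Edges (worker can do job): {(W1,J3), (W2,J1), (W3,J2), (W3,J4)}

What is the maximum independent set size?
Maximum independent set = 5

By König's theorem:
- Min vertex cover = Max matching = 3
- Max independent set = Total vertices - Min vertex cover
- Max independent set = 8 - 3 = 5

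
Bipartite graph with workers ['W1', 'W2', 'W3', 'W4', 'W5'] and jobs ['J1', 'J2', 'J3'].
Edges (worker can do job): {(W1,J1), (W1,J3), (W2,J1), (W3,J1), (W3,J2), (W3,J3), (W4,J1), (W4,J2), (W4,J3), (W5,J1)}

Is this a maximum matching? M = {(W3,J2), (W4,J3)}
No, size 2 is not maximum

Proposed matching has size 2.
Maximum matching size for this graph: 3.

This is NOT maximum - can be improved to size 3.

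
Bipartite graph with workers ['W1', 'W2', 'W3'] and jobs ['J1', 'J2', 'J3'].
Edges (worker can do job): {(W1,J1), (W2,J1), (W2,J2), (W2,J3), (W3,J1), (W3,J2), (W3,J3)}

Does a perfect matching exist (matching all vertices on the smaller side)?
Yes, perfect matching exists (size 3)

Perfect matching: {(W1,J1), (W2,J3), (W3,J2)}
All 3 vertices on the smaller side are matched.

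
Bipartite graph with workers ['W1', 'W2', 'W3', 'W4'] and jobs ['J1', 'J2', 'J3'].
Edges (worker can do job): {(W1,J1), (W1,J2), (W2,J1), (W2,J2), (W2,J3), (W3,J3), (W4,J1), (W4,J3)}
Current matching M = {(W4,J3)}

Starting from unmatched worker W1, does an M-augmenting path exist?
Yes: W1 → J1

An M-augmenting path alternates non-matching / matching edges, starting and ending at unmatched vertices.
Path: W1 → J1
(J1 is unmatched in M, so the path is augmenting.)
Flipping edges along this path would increase |M| from 1 to 2.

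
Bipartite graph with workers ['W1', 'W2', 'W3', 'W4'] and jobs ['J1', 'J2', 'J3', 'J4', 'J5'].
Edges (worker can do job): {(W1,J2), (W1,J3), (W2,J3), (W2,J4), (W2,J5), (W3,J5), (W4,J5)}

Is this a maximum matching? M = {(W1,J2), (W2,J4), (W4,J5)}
Yes, size 3 is maximum

Proposed matching has size 3.
Maximum matching size for this graph: 3.

This is a maximum matching.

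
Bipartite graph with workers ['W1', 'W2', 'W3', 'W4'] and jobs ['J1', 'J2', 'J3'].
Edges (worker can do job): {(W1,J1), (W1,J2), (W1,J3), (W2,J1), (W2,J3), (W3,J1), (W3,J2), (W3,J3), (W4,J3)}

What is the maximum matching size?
Maximum matching size = 3

Maximum matching: {(W1,J2), (W3,J1), (W4,J3)}
Size: 3

This assigns 3 workers to 3 distinct jobs.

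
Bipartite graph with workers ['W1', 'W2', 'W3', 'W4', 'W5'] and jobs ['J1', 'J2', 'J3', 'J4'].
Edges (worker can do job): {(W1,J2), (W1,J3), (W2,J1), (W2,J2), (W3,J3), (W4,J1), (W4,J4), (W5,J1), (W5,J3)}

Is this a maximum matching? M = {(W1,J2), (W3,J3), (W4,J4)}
No, size 3 is not maximum

Proposed matching has size 3.
Maximum matching size for this graph: 4.

This is NOT maximum - can be improved to size 4.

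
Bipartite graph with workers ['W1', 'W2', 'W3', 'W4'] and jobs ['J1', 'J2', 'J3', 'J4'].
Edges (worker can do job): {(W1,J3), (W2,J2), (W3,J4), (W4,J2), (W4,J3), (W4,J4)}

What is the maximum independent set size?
Maximum independent set = 5

By König's theorem:
- Min vertex cover = Max matching = 3
- Max independent set = Total vertices - Min vertex cover
- Max independent set = 8 - 3 = 5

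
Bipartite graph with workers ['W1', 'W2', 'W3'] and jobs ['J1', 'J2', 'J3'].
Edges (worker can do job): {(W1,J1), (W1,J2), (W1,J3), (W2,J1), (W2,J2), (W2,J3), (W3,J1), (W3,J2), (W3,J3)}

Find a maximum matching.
Matching: {(W1,J2), (W2,J1), (W3,J3)}

Maximum matching (size 3):
  W1 → J2
  W2 → J1
  W3 → J3

Each worker is assigned to at most one job, and each job to at most one worker.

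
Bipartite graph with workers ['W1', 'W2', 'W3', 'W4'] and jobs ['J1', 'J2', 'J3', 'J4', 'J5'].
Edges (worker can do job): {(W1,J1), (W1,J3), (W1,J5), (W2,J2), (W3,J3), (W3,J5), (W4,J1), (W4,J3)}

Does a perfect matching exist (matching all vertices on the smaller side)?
Yes, perfect matching exists (size 4)

Perfect matching: {(W1,J5), (W2,J2), (W3,J3), (W4,J1)}
All 4 vertices on the smaller side are matched.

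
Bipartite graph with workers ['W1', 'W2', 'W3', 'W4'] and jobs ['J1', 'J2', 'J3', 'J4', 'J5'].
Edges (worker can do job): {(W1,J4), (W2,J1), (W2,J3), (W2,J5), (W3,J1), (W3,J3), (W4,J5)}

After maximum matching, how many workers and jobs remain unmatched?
Unmatched: 0 workers, 1 jobs

Maximum matching size: 4
Workers: 4 total, 4 matched, 0 unmatched
Jobs: 5 total, 4 matched, 1 unmatched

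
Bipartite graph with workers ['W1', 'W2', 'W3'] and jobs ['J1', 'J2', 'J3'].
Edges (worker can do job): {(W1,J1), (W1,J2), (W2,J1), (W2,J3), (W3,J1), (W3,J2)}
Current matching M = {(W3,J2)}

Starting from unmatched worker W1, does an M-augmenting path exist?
Yes: W1 → J2 → W3 → J1

An M-augmenting path alternates non-matching / matching edges, starting and ending at unmatched vertices.
Path: W1 → J2 → W3 → J1
(J1 is unmatched in M, so the path is augmenting.)
Flipping edges along this path would increase |M| from 1 to 2.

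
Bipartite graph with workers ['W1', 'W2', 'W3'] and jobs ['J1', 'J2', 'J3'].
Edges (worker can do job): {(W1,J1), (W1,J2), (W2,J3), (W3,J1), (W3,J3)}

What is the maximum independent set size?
Maximum independent set = 3

By König's theorem:
- Min vertex cover = Max matching = 3
- Max independent set = Total vertices - Min vertex cover
- Max independent set = 6 - 3 = 3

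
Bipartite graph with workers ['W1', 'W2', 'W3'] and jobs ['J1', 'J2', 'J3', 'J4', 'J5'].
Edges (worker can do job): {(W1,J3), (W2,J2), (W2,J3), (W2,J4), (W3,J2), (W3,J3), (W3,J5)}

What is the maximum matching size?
Maximum matching size = 3

Maximum matching: {(W1,J3), (W2,J4), (W3,J2)}
Size: 3

This assigns 3 workers to 3 distinct jobs.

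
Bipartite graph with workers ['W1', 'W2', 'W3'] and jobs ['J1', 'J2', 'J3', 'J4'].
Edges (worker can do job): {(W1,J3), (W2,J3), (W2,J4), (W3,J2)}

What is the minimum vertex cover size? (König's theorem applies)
Minimum vertex cover size = 3

By König's theorem: in bipartite graphs,
min vertex cover = max matching = 3

Maximum matching has size 3, so minimum vertex cover also has size 3.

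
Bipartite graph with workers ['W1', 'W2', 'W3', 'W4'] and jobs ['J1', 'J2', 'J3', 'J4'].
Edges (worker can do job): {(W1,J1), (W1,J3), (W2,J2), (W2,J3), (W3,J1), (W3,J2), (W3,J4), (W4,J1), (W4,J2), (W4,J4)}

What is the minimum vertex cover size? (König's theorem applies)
Minimum vertex cover size = 4

By König's theorem: in bipartite graphs,
min vertex cover = max matching = 4

Maximum matching has size 4, so minimum vertex cover also has size 4.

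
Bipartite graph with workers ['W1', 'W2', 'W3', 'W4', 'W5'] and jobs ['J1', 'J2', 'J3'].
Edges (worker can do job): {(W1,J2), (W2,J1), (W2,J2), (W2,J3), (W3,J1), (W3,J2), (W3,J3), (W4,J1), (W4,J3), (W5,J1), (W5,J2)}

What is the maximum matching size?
Maximum matching size = 3

Maximum matching: {(W1,J2), (W3,J3), (W5,J1)}
Size: 3

This assigns 3 workers to 3 distinct jobs.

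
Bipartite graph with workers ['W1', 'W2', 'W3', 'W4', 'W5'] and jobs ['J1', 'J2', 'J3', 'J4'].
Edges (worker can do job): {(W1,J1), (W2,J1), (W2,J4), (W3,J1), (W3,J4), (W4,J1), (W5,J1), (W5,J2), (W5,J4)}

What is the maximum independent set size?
Maximum independent set = 6

By König's theorem:
- Min vertex cover = Max matching = 3
- Max independent set = Total vertices - Min vertex cover
- Max independent set = 9 - 3 = 6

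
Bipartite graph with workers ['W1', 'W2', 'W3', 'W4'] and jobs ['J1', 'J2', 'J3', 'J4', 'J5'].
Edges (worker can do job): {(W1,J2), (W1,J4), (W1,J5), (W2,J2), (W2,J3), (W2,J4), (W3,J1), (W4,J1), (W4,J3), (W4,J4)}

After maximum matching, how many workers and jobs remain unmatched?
Unmatched: 0 workers, 1 jobs

Maximum matching size: 4
Workers: 4 total, 4 matched, 0 unmatched
Jobs: 5 total, 4 matched, 1 unmatched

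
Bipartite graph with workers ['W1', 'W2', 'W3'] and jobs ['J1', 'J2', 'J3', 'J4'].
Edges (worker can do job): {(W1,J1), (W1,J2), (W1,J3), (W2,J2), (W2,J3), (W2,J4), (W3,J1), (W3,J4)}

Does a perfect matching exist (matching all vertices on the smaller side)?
Yes, perfect matching exists (size 3)

Perfect matching: {(W1,J2), (W2,J3), (W3,J1)}
All 3 vertices on the smaller side are matched.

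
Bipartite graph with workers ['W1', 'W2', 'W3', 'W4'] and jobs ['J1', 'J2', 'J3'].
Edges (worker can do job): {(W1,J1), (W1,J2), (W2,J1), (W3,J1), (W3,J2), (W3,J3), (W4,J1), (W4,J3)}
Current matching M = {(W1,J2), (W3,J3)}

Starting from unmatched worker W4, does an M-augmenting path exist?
Yes: W4 → J1

An M-augmenting path alternates non-matching / matching edges, starting and ending at unmatched vertices.
Path: W4 → J1
(J1 is unmatched in M, so the path is augmenting.)
Flipping edges along this path would increase |M| from 2 to 3.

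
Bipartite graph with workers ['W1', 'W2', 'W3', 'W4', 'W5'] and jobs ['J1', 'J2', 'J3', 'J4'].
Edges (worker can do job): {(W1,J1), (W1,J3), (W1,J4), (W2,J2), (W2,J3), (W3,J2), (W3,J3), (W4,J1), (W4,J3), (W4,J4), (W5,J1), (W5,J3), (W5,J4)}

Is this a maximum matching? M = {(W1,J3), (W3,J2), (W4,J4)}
No, size 3 is not maximum

Proposed matching has size 3.
Maximum matching size for this graph: 4.

This is NOT maximum - can be improved to size 4.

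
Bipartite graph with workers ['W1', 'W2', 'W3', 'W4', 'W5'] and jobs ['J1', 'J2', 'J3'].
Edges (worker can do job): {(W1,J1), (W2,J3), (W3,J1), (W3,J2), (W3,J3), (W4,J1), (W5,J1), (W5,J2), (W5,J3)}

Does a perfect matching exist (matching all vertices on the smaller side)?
Yes, perfect matching exists (size 3)

Perfect matching: {(W3,J3), (W4,J1), (W5,J2)}
All 3 vertices on the smaller side are matched.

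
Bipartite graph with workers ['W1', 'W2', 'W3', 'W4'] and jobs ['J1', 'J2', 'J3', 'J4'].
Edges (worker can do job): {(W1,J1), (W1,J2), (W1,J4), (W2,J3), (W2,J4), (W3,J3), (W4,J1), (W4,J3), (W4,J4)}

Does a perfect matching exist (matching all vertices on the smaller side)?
Yes, perfect matching exists (size 4)

Perfect matching: {(W1,J2), (W2,J4), (W3,J3), (W4,J1)}
All 4 vertices on the smaller side are matched.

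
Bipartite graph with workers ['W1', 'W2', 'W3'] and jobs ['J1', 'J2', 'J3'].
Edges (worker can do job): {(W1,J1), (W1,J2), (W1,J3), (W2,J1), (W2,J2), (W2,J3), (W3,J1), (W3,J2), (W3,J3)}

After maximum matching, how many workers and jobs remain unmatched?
Unmatched: 0 workers, 0 jobs

Maximum matching size: 3
Workers: 3 total, 3 matched, 0 unmatched
Jobs: 3 total, 3 matched, 0 unmatched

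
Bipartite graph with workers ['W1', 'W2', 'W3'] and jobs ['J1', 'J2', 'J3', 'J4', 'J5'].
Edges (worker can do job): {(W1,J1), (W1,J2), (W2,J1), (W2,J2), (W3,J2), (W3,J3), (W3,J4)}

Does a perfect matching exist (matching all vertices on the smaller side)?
Yes, perfect matching exists (size 3)

Perfect matching: {(W1,J1), (W2,J2), (W3,J3)}
All 3 vertices on the smaller side are matched.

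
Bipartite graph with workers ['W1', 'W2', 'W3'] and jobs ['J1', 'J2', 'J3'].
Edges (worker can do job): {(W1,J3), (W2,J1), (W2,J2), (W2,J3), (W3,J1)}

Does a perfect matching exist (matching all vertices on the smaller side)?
Yes, perfect matching exists (size 3)

Perfect matching: {(W1,J3), (W2,J2), (W3,J1)}
All 3 vertices on the smaller side are matched.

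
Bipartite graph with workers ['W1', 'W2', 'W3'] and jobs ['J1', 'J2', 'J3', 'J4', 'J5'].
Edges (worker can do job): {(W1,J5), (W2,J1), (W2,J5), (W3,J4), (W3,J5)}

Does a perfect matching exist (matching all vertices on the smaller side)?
Yes, perfect matching exists (size 3)

Perfect matching: {(W1,J5), (W2,J1), (W3,J4)}
All 3 vertices on the smaller side are matched.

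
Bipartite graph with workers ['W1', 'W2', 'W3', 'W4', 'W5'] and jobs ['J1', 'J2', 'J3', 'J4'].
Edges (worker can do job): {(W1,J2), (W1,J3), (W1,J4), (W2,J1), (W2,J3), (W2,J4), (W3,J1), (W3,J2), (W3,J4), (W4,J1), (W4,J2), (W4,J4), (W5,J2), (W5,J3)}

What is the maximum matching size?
Maximum matching size = 4

Maximum matching: {(W1,J3), (W3,J4), (W4,J1), (W5,J2)}
Size: 4

This assigns 4 workers to 4 distinct jobs.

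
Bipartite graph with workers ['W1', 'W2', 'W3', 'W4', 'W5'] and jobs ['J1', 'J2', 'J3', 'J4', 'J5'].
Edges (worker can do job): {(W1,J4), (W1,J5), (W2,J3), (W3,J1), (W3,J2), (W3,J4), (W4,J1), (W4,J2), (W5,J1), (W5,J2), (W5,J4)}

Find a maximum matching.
Matching: {(W1,J5), (W2,J3), (W3,J4), (W4,J1), (W5,J2)}

Maximum matching (size 5):
  W1 → J5
  W2 → J3
  W3 → J4
  W4 → J1
  W5 → J2

Each worker is assigned to at most one job, and each job to at most one worker.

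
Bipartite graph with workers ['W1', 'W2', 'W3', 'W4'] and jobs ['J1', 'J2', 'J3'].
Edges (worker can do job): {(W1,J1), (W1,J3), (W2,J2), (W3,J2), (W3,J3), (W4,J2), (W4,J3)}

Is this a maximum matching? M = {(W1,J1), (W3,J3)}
No, size 2 is not maximum

Proposed matching has size 2.
Maximum matching size for this graph: 3.

This is NOT maximum - can be improved to size 3.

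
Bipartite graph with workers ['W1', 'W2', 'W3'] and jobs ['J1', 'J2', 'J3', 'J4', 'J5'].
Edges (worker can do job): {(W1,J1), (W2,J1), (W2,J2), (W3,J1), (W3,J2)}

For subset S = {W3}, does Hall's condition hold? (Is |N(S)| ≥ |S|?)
Yes: |N(S)| = 2, |S| = 1

Subset S = {W3}
Neighbors N(S) = {J1, J2}

|N(S)| = 2, |S| = 1
Hall's condition: |N(S)| ≥ |S| is satisfied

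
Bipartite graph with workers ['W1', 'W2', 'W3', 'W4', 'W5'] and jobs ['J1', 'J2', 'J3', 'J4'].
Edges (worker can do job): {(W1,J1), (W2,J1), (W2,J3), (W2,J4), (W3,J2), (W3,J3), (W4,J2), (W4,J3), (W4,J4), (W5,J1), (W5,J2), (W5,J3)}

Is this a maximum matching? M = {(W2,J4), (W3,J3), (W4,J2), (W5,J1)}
Yes, size 4 is maximum

Proposed matching has size 4.
Maximum matching size for this graph: 4.

This is a maximum matching.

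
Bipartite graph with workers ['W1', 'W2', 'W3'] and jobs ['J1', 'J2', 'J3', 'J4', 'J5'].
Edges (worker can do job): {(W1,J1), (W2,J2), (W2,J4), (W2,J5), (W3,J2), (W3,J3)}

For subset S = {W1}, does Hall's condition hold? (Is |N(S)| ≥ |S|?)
Yes: |N(S)| = 1, |S| = 1

Subset S = {W1}
Neighbors N(S) = {J1}

|N(S)| = 1, |S| = 1
Hall's condition: |N(S)| ≥ |S| is satisfied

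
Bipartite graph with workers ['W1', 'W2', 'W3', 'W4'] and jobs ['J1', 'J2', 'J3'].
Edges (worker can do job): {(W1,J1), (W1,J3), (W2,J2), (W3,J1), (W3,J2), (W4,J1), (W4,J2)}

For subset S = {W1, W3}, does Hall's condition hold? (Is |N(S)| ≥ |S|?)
Yes: |N(S)| = 3, |S| = 2

Subset S = {W1, W3}
Neighbors N(S) = {J1, J2, J3}

|N(S)| = 3, |S| = 2
Hall's condition: |N(S)| ≥ |S| is satisfied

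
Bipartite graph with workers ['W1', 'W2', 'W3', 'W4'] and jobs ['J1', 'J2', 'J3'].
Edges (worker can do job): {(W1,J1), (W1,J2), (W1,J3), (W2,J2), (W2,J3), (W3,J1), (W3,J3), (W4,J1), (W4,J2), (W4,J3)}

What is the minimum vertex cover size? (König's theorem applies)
Minimum vertex cover size = 3

By König's theorem: in bipartite graphs,
min vertex cover = max matching = 3

Maximum matching has size 3, so minimum vertex cover also has size 3.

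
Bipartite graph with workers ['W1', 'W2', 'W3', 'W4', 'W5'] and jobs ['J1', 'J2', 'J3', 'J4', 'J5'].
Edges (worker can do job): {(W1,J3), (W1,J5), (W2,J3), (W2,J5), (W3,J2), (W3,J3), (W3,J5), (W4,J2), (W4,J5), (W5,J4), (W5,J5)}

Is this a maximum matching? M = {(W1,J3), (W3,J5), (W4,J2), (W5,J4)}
Yes, size 4 is maximum

Proposed matching has size 4.
Maximum matching size for this graph: 4.

This is a maximum matching.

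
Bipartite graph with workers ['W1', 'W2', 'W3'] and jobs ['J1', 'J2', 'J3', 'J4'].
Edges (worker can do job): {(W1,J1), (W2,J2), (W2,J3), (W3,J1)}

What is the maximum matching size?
Maximum matching size = 2

Maximum matching: {(W2,J3), (W3,J1)}
Size: 2

This assigns 2 workers to 2 distinct jobs.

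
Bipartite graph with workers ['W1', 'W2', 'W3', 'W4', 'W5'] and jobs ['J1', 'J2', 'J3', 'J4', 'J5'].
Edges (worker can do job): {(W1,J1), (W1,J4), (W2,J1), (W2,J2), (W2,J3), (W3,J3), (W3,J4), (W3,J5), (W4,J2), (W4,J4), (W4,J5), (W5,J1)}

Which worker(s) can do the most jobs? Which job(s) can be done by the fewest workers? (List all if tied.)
Most versatile: W2, W3, W4 (3 jobs); Least covered: J2, J3, J5 (2 workers)

Worker degrees (jobs they can do): W1:2, W2:3, W3:3, W4:3, W5:1
Job degrees (workers who can do it): J1:3, J2:2, J3:2, J4:3, J5:2

Maximum worker degree is 3, achieved by: W2, W3, W4
Minimum job degree is 2, achieved by: J2, J3, J5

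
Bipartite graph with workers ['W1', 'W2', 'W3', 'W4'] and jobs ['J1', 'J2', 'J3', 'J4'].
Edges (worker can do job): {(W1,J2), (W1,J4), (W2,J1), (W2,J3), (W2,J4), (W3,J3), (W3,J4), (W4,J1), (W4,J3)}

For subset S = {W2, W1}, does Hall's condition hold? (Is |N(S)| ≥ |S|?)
Yes: |N(S)| = 4, |S| = 2

Subset S = {W2, W1}
Neighbors N(S) = {J1, J2, J3, J4}

|N(S)| = 4, |S| = 2
Hall's condition: |N(S)| ≥ |S| is satisfied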